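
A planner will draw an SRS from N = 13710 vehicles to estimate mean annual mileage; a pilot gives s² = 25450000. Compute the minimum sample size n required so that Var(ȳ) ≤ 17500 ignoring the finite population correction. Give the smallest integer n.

1455

Without fpc, n₀ = s²/D = 25450000/17500 = 1454.2857.
Rounding up, n = 1455.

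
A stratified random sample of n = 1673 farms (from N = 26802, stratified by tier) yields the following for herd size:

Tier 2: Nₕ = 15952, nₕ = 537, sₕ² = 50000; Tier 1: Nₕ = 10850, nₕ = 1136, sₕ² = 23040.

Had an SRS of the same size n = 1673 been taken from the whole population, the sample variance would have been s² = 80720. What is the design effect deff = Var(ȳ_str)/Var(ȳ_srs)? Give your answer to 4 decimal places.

0.7704

Var(ȳ_str) = Σ Wₕ²(1−fₕ)sₕ²/nₕ with Wₕ = Nₕ/26802:
  Tier 2: (15952/26802)²·(1−537/15952)·50000/537 = 31.872783
  Tier 1: (10850/26802)²·(1−1136/10850)·23040/1136 = 2.9757578
  → Var(ȳ_str) = 34.848541.
Var(ȳ_srs) = (1 − 1673/26802)·80720/1673 = 45.23694.
deff = 34.848541 / 45.23694 = 0.7704.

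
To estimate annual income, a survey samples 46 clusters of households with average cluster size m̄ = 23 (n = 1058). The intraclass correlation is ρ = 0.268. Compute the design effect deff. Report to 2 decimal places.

deff = 1 + (23 − 1)·0.268 = 1 + 5.896 = 6.896.

6.90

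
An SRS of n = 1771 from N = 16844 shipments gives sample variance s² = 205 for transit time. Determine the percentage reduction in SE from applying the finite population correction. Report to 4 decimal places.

5.4030

f = n/N = 1771/16844 = 0.10514130.
SE_no-fpc = √(s²/n) = 0.34022612; SE_fpc = √((1−f)s²/n) = 0.3218436.
Ratio = √(1−f) = 0.94596972. Reduction = 100·(1 − 0.94596972) = 5.4030%.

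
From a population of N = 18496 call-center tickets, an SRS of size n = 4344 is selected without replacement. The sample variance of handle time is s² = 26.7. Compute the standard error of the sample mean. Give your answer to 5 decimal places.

Under SRS without replacement, Var(ȳ) = (1 − f)·s²/n with f = n/N = 4344/18496 = 0.23486159.
Var(ȳ) = (1 − 0.23486159)·26.7/4344 = 0.76513841·0.0061464088 = 0.0047028535.
SE(ȳ) = √(0.0047028535) = 0.06858.

0.06858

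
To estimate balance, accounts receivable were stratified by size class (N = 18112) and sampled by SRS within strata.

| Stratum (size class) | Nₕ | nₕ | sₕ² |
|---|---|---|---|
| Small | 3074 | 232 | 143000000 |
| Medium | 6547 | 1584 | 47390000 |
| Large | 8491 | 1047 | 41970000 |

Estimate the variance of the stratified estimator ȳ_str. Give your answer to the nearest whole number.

27102

Var(ȳ_str) = Σₕ Wₕ²(1 − fₕ)sₕ²/nₕ with Wₕ = Nₕ/N, N = 18112.
Small: Wₕ = 0.16972173; term = 0.16972173²·(1 − 0.07547170)·143000000/232 = 16415.086.
Medium: Wₕ = 0.36147306; term = 0.36147306²·(1 − 0.24194287)·47390000/1584 = 2963.3662.
Large: Wₕ = 0.46880521; term = 0.46880521²·(1 − 0.12330703)·41970000/1047 = 7723.6871.
Sum = 27102.139.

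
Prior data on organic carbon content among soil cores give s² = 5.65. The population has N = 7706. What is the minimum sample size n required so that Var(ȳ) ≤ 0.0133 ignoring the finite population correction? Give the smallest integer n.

Without fpc, n₀ = s²/D = 5.65/0.0133 = 424.8120.
Rounding up, n = 425.

425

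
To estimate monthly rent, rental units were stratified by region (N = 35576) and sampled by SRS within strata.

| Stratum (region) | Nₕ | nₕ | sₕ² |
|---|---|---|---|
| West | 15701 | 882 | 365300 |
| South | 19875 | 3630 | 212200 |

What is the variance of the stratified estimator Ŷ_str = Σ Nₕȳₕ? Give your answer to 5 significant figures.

1.1524 × 10^11

Var(Ŷ_str) = Σₕ Nₕ²(1 − fₕ)sₕ²/nₕ.
West: 15701²·(1 − 882/15701)·365300/882 = 9.6366769 × 10^10.
South: 19875²·(1 − 3630/19875)·212200/3630 = 1.8874072 × 10^10.
Sum = 1.1524084 × 10^11.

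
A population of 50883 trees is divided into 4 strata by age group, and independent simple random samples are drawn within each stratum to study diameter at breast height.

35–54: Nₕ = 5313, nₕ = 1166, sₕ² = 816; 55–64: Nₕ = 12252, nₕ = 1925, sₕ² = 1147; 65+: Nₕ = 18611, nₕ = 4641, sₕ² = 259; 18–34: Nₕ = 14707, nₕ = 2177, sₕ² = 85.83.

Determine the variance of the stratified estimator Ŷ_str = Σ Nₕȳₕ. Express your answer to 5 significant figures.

Var(Ŷ_str) = Σₕ Nₕ²(1 − fₕ)sₕ²/nₕ.
35–54: 5313²·(1 − 1166/5313)·816/1166 = 1.5419328 × 10^7.
55–64: 12252²·(1 − 1925/12252)·1147/1925 = 7.5390018 × 10^7.
65+: 18611²·(1 − 4641/18611)·259/4641 = 1.4509562 × 10^7.
18–34: 14707²·(1 − 2177/14707)·85.83/2177 = 7.2653384 × 10^6.
Sum = 1.1258425 × 10^8.

1.1258 × 10^8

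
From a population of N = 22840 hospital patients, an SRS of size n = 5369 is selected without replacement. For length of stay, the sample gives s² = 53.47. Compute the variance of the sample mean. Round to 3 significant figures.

0.00762

Under SRS without replacement, Var(ȳ) = (1 − f)·s²/n with f = n/N = 5369/22840 = 0.23507005.
Var(ȳ) = (1 − 0.23507005)·53.47/5369 = 0.76492995·0.009959024 = 0.0076179557.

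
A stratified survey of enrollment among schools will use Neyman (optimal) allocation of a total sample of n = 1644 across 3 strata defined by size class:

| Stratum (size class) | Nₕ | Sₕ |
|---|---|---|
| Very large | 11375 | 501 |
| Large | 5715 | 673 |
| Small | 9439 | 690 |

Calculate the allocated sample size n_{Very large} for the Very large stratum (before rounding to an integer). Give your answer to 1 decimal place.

583.4

Neyman allocation: nₕ = n·NₕSₕ / Σⱼ NⱼSⱼ.
Σ NⱼSⱼ = 11375·501 + 5715·673 + 9439·690 = 1.605798 × 10^7.
n_{Very large} = 1644·11375·501 / (1.605798 × 10^7) = 583.4.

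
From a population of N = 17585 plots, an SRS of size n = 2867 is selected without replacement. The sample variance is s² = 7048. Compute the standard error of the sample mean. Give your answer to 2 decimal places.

1.43

Under SRS without replacement, Var(ȳ) = (1 − f)·s²/n with f = n/N = 2867/17585 = 0.16303668.
Var(ȳ) = (1 − 0.16303668)·7048/2867 = 0.83696332·2.4583188 = 2.0575227.
SE(ȳ) = √(2.0575227) = 1.43.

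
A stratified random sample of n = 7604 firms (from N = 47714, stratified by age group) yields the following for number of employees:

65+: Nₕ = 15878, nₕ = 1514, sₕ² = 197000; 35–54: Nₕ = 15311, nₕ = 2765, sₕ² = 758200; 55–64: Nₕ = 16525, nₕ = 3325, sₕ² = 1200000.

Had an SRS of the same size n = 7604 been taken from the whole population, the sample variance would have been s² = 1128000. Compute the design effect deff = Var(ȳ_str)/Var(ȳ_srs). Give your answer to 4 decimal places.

Var(ȳ_str) = Σ Wₕ²(1−fₕ)sₕ²/nₕ with Wₕ = Nₕ/47714:
  65+: (15878/47714)²·(1−1514/15878)·197000/1514 = 13.035266
  35–54: (15311/47714)²·(1−2765/15311)·758200/2765 = 23.136935
  55–64: (16525/47714)²·(1−3325/16525)·1200000/3325 = 34.579073
  → Var(ȳ_str) = 70.751274.
Var(ȳ_srs) = (1 − 7604/47714)·1128000/7604 = 124.70212.
deff = 70.751274 / 124.70212 = 0.5674.

0.5674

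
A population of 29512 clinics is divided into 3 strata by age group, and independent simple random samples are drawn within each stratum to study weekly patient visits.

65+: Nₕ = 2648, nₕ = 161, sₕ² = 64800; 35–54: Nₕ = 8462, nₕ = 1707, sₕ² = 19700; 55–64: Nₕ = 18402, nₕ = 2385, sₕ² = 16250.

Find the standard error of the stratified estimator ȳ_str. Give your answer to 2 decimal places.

2.47

Var(ȳ_str) = Σₕ Wₕ²(1 − fₕ)sₕ²/nₕ with Wₕ = Nₕ/N, N = 29512.
65+: Wₕ = 0.08972621; term = 0.08972621²·(1 − 0.06080060)·64800/161 = 3.0433059.
35–54: Wₕ = 0.28673082; term = 0.28673082²·(1 − 0.20172536)·19700/1707 = 0.75741481.
55–64: Wₕ = 0.62354297; term = 0.62354297²·(1 − 0.12960548)·16250/2385 = 2.3057589.
Sum = 6.1064796.
SE = √(6.1064796) = 2.47.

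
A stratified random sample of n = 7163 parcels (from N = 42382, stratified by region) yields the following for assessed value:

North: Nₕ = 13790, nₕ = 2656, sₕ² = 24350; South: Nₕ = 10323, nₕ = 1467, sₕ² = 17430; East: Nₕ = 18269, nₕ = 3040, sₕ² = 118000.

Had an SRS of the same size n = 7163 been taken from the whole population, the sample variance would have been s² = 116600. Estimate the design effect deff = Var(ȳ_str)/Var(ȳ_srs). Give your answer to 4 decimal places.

Var(ȳ_str) = Σ Wₕ²(1−fₕ)sₕ²/nₕ with Wₕ = Nₕ/42382:
  North: (13790/42382)²·(1−2656/13790)·24350/2656 = 0.78365243
  South: (10323/42382)²·(1−1467/10323)·17430/1467 = 0.60471106
  East: (18269/42382)²·(1−3040/18269)·118000/3040 = 6.0121761
  → Var(ȳ_str) = 7.4005396.
Var(ȳ_srs) = (1 − 7163/42382)·116600/7163 = 13.526928.
deff = 7.4005396 / 13.526928 = 0.5471.

0.5471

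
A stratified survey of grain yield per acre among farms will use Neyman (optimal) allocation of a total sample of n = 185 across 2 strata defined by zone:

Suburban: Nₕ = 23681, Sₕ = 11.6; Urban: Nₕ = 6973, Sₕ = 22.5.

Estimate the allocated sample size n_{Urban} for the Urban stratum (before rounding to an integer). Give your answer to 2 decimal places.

67.25

Neyman allocation: nₕ = n·NₕSₕ / Σⱼ NⱼSⱼ.
Σ NⱼSⱼ = 23681·11.6 + 6973·22.5 = 431592.1.
n_{Urban} = 185·6973·22.5 / 431592.1 = 67.25.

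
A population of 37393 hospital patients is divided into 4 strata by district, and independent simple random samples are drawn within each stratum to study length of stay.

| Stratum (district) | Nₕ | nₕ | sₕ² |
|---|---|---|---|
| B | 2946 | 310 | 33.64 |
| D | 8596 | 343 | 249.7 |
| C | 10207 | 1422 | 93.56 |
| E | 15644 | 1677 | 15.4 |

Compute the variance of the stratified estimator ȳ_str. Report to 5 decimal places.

Var(ȳ_str) = Σₕ Wₕ²(1 − fₕ)sₕ²/nₕ with Wₕ = Nₕ/N, N = 37393.
B: Wₕ = 0.07878480; term = 0.07878480²·(1 − 0.10522743)·33.64/310 = 6.02687 × 10^-4.
D: Wₕ = 0.22988260; term = 0.22988260²·(1 − 0.03990228)·249.7/343 = 0.036936187.
C: Wₕ = 0.27296553; term = 0.27296553²·(1 − 0.13931616)·93.56/1422 = 0.004219392.
E: Wₕ = 0.41836707; term = 0.41836707²·(1 − 0.10719765)·15.4/1677 = 0.0014350201.
Sum = 0.043193286.

0.04319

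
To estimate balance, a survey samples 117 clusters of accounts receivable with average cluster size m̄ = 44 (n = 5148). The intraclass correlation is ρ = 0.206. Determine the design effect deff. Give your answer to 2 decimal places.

9.86

deff = 1 + (44 − 1)·0.206 = 1 + 8.858 = 9.858.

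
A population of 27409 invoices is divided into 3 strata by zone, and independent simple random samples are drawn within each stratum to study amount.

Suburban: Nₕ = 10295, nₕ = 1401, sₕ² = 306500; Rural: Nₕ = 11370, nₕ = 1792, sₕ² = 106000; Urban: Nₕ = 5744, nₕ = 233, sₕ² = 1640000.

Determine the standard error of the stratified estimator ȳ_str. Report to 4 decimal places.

Var(ȳ_str) = Σₕ Wₕ²(1 − fₕ)sₕ²/nₕ with Wₕ = Nₕ/N, N = 27409.
Suburban: Wₕ = 0.37560655; term = 0.37560655²·(1 − 0.13608548)·306500/1401 = 26.664254.
Rural: Wₕ = 0.41482725; term = 0.41482725²·(1 − 0.15760774)·106000/1792 = 8.5746574.
Urban: Wₕ = 0.20956620; term = 0.20956620²·(1 − 0.04056407)·1640000/233 = 296.58309.
Sum = 331.822.
SE = √(331.822) = 18.2160.

18.2160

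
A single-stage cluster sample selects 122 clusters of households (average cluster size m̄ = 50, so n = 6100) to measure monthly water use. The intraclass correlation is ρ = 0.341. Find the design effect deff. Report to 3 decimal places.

deff = 1 + (50 − 1)·0.341 = 1 + 16.709 = 17.709.

17.709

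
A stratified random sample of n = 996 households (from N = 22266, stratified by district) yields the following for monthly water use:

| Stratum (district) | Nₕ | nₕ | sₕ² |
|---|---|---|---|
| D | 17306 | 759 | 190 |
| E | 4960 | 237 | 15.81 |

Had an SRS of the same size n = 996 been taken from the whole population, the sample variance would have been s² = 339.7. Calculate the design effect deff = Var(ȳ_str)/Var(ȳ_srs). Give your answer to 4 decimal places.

0.4535

Var(ȳ_str) = Σ Wₕ²(1−fₕ)sₕ²/nₕ with Wₕ = Nₕ/22266:
  D: (17306/22266)²·(1−759/17306)·190/759 = 0.14459171
  E: (4960/22266)²·(1−237/4960)·15.81/237 = 0.0031520909
  → Var(ȳ_str) = 0.1477438.
Var(ȳ_srs) = (1 − 996/22266)·339.7/996 = 0.32580781.
deff = 0.1477438 / 0.32580781 = 0.4535.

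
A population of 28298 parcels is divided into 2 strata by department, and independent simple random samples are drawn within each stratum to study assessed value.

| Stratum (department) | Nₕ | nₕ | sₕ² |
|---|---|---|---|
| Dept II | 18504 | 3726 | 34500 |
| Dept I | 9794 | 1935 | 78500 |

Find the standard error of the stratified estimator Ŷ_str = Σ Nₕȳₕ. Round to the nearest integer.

Var(Ŷ_str) = Σₕ Nₕ²(1 − fₕ)sₕ²/nₕ.
Dept II: 18504²·(1 − 3726/18504)·34500/3726 = 2.531964 × 10^9.
Dept I: 9794²·(1 − 1935/9794)·78500/1935 = 3.122598 × 10^9.
Sum = 5.654562 × 10^9.
SE = √(5.654562 × 10^9) = 75197.

75197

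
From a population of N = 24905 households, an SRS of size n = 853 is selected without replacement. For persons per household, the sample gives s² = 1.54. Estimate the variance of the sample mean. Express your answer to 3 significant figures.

Under SRS without replacement, Var(ȳ) = (1 − f)·s²/n with f = n/N = 853/24905 = 0.03425015.
Var(ȳ) = (1 − 0.03425015)·1.54/853 = 0.96574985·0.0018053927 = 0.0017435578.

0.00174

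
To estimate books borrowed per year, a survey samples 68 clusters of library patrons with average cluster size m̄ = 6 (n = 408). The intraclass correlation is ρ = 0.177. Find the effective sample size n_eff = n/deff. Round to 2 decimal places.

deff = 1 + (6 − 1)·0.177 = 1 + 0.885 = 1.885.
n_eff = 408 / 1.885 = 216.45.

216.45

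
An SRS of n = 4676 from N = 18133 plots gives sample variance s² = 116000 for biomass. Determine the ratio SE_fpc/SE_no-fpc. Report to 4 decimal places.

0.8615

f = n/N = 4676/18133 = 0.25787239.
SE_no-fpc = √(s²/n) = 4.9807156; SE_fpc = √((1−f)s²/n) = 4.2907285.
Ratio = √(1−f) = 0.86146829.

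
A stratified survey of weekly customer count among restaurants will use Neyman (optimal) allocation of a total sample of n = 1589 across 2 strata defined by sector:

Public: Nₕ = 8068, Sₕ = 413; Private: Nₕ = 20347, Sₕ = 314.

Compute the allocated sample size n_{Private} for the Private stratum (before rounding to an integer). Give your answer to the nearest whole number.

1044

Neyman allocation: nₕ = n·NₕSₕ / Σⱼ NⱼSⱼ.
Σ NⱼSⱼ = 8068·413 + 20347·314 = 9.721042 × 10^6.
n_{Private} = 1589·20347·314 / (9.721042 × 10^6) = 1044.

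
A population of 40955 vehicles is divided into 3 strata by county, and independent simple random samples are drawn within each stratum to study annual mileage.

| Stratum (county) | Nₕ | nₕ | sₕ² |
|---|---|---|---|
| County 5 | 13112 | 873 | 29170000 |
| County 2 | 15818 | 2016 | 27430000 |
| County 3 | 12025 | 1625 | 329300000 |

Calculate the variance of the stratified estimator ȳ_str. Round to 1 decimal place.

Var(ȳ_str) = Σₕ Wₕ²(1 − fₕ)sₕ²/nₕ with Wₕ = Nₕ/N, N = 40955.
County 5: Wₕ = 0.32015627; term = 0.32015627²·(1 − 0.06658023)·29170000/873 = 3196.8569.
County 2: Wₕ = 0.38622879; term = 0.38622879²·(1 − 0.12744974)·27430000/2016 = 1770.9855.
County 3: Wₕ = 0.29361494; term = 0.29361494²·(1 − 0.13513514)·329300000/1625 = 15109.251.
Sum = 20077.093.

20077.1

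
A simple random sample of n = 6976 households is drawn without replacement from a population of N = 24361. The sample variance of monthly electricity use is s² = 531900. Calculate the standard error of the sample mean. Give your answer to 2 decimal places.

Under SRS without replacement, Var(ȳ) = (1 − f)·s²/n with f = n/N = 6976/24361 = 0.28635934.
Var(ȳ) = (1 − 0.28635934)·531900/6976 = 0.71364066·76.247133 = 54.413054.
SE(ȳ) = √(54.413054) = 7.38.

7.38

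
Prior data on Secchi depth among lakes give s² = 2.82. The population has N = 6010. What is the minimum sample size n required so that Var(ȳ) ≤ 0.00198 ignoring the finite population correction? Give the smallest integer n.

1425

Without fpc, n₀ = s²/D = 2.82/0.00198 = 1424.2424.
Rounding up, n = 1425.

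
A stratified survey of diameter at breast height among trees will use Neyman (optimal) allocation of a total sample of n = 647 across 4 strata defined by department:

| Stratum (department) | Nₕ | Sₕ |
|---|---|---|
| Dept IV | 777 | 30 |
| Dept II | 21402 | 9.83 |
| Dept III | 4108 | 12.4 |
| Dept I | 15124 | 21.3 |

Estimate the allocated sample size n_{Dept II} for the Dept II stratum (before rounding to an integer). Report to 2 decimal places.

Neyman allocation: nₕ = n·NₕSₕ / Σⱼ NⱼSⱼ.
Σ NⱼSⱼ = 777·30 + 21402·9.83 + 4108·12.4 + 15124·21.3 = 606772.06.
n_{Dept II} = 647·21402·9.83 / 606772.06 = 224.33.

224.33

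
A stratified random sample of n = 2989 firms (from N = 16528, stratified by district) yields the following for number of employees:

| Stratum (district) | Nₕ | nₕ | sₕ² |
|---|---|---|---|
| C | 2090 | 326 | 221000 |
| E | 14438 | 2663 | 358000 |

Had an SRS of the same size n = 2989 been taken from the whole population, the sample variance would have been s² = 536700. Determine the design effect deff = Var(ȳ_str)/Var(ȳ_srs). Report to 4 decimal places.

0.6310

Var(ȳ_str) = Σ Wₕ²(1−fₕ)sₕ²/nₕ with Wₕ = Nₕ/16528:
  C: (2090/16528)²·(1−326/2090)·221000/326 = 9.1491117
  E: (14438/16528)²·(1−2663/14438)·358000/2663 = 83.664112
  → Var(ȳ_str) = 92.813224.
Var(ȳ_srs) = (1 − 2989/16528)·536700/2989 = 147.08621.
deff = 92.813224 / 147.08621 = 0.6310.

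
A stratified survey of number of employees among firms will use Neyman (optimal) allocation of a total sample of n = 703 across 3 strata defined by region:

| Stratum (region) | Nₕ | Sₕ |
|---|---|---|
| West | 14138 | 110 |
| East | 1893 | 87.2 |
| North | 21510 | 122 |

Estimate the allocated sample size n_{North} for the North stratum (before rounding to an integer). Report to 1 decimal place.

424.6

Neyman allocation: nₕ = n·NₕSₕ / Σⱼ NⱼSⱼ.
Σ NⱼSⱼ = 14138·110 + 1893·87.2 + 21510·122 = 4.3444696 × 10^6.
n_{North} = 703·21510·122 / (4.3444696 × 10^6) = 424.6.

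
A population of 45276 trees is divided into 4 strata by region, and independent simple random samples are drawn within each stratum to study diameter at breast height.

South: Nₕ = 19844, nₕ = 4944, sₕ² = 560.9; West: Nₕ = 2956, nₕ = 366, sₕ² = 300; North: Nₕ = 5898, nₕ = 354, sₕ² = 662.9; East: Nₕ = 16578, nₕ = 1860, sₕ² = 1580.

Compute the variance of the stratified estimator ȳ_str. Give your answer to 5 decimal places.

0.15040

Var(ȳ_str) = Σₕ Wₕ²(1 − fₕ)sₕ²/nₕ with Wₕ = Nₕ/N, N = 45276.
South: Wₕ = 0.43828960; term = 0.43828960²·(1 − 0.24914332)·560.9/4944 = 0.016363883.
West: Wₕ = 0.06528845; term = 0.06528845²·(1 − 0.12381597)·300/366 = 0.0030613167.
North: Wₕ = 0.13026769; term = 0.13026769²·(1 − 0.06002035)·662.9/354 = 0.029870098.
East: Wₕ = 0.36615425; term = 0.36615425²·(1 − 0.11219689)·1580/1860 = 0.1011088.
Sum = 0.1504041.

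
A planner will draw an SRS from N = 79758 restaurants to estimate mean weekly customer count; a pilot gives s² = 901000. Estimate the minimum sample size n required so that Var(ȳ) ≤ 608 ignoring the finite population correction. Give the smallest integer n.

1482

Without fpc, n₀ = s²/D = 901000/608 = 1481.9079.
Rounding up, n = 1482.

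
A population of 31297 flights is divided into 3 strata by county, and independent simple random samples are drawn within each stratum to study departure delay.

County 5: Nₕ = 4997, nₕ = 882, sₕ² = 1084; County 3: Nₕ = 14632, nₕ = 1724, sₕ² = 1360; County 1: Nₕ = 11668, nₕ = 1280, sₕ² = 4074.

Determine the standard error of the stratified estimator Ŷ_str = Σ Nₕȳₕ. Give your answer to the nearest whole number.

23665

Var(Ŷ_str) = Σₕ Nₕ²(1 − fₕ)sₕ²/nₕ.
County 5: 4997²·(1 − 882/4997)·1084/882 = 2.5272016 × 10^7.
County 3: 14632²·(1 − 1724/14632)·1360/1724 = 1.4899246 × 10^8.
County 1: 11668²·(1 − 1280/11668)·4074/1280 = 3.8577974 × 10^8.
Sum = 5.6004422 × 10^8.
SE = √(5.6004422 × 10^8) = 23665.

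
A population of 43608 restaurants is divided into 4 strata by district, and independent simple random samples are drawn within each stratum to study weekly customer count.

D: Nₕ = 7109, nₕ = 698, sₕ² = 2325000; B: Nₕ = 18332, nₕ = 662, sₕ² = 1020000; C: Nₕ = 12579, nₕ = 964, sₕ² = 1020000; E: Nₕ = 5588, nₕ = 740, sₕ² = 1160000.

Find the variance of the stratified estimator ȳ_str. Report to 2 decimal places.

445.91

Var(ȳ_str) = Σₕ Wₕ²(1 − fₕ)sₕ²/nₕ with Wₕ = Nₕ/N, N = 43608.
D: Wₕ = 0.16302055; term = 0.16302055²·(1 − 0.09818540)·2325000/698 = 79.830617.
B: Wₕ = 0.42038158; term = 0.42038158²·(1 − 0.03611172)·1020000/662 = 262.45584.
C: Wₕ = 0.28845625; term = 0.28845625²·(1 − 0.07663566)·1020000/964 = 81.293558.
E: Wₕ = 0.12814163; term = 0.12814163²·(1 − 0.13242663)·1160000/740 = 22.331245.
Sum = 445.91126.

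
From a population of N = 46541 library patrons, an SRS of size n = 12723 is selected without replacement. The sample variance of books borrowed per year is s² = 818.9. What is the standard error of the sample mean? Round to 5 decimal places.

Under SRS without replacement, Var(ȳ) = (1 − f)·s²/n with f = n/N = 12723/46541 = 0.27337187.
Var(ȳ) = (1 − 0.27337187)·818.9/12723 = 0.72662813·0.064363751 = 0.046768512.
SE(ȳ) = √(0.046768512) = 0.21626.

0.21626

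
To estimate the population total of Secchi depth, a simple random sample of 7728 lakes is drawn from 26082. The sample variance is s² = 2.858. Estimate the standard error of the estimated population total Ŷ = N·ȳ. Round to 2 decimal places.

Var(Ŷ) = N²·Var(ȳ) = N²·(1 − n/N)·s²/n.
f = 7728/26082 = 0.29629630; Var(ȳ) = 0.70370370·2.858/7728 = 2.6024653 × 10^-4.
Var(Ŷ) = 26082² · (2.6024653 × 10^-4) = 177038.1.
SE(Ŷ) = √(177038.1) = 420.76.

420.76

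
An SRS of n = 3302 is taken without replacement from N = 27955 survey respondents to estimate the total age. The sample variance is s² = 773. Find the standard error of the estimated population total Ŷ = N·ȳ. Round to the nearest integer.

12702

Var(Ŷ) = N²·Var(ȳ) = N²·(1 − n/N)·s²/n.
f = 3302/27955 = 0.11811840; Var(ȳ) = 0.88188160·773/3302 = 0.20644896.
Var(Ŷ) = 27955² · 0.20644896 = 1.6133615 × 10^8.
SE(Ŷ) = √(1.6133615 × 10^8) = 12702.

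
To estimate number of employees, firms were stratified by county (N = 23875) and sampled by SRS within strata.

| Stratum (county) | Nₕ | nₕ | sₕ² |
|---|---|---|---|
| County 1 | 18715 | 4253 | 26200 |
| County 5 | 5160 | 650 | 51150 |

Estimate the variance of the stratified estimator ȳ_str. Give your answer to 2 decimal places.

6.14

Var(ȳ_str) = Σₕ Wₕ²(1 − fₕ)sₕ²/nₕ with Wₕ = Nₕ/N, N = 23875.
County 1: Wₕ = 0.78387435; term = 0.78387435²·(1 − 0.22725087)·26200/4253 = 2.9250772.
County 5: Wₕ = 0.21612565; term = 0.21612565²·(1 − 0.12596899)·51150/650 = 3.2127118.
Sum = 6.137789.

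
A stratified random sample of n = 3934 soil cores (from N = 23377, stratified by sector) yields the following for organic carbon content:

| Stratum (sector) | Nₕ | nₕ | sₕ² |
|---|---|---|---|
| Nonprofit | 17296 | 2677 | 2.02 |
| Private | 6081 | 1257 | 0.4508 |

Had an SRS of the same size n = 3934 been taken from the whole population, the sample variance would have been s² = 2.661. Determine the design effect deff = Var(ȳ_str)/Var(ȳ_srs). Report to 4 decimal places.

Var(ȳ_str) = Σ Wₕ²(1−fₕ)sₕ²/nₕ with Wₕ = Nₕ/23377:
  Nonprofit: (17296/23377)²·(1−2677/17296)·2.02/2677 = 3.491313 × 10^-4
  Private: (6081/23377)²·(1−1257/6081)·0.4508/1257 = 1.9251004 × 10^-5
  → Var(ȳ_str) = 3.683823 × 10^-4.
Var(ȳ_srs) = (1 − 3934/23377)·2.661/3934 = 5.6258095 × 10^-4.
deff = (3.683823 × 10^-4) / (5.6258095 × 10^-4) = 0.6548.

0.6548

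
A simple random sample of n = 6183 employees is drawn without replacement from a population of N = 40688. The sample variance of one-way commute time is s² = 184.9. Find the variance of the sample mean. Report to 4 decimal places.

0.0254

Under SRS without replacement, Var(ȳ) = (1 − f)·s²/n with f = n/N = 6183/40688 = 0.15196127.
Var(ȳ) = (1 − 0.15196127)·184.9/6183 = 0.84803873·0.029904577 = 0.02536024.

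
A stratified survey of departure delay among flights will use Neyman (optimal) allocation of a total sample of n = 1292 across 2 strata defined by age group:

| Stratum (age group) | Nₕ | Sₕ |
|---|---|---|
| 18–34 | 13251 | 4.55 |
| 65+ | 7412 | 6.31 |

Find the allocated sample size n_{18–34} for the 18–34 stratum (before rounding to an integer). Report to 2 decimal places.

727.59

Neyman allocation: nₕ = n·NₕSₕ / Σⱼ NⱼSⱼ.
Σ NⱼSⱼ = 13251·4.55 + 7412·6.31 = 107061.77.
n_{18–34} = 1292·13251·4.55 / 107061.77 = 727.59.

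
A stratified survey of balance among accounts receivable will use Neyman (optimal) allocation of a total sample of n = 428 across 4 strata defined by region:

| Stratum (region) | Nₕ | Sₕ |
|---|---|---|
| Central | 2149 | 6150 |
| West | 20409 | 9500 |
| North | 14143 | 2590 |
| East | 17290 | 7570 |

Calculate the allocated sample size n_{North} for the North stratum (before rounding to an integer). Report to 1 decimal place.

Neyman allocation: nₕ = n·NₕSₕ / Σⱼ NⱼSⱼ.
Σ NⱼSⱼ = 2149·6150 + 20409·9500 + 14143·2590 + 17290·7570 = 3.7461752 × 10^8.
n_{North} = 428·14143·2590 / (3.7461752 × 10^8) = 41.9.

41.9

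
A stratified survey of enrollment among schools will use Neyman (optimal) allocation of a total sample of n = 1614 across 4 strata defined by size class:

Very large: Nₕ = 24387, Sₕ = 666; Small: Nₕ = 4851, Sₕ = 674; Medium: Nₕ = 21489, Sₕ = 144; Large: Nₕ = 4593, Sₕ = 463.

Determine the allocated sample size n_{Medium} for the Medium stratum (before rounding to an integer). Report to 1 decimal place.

201.9

Neyman allocation: nₕ = n·NₕSₕ / Σⱼ NⱼSⱼ.
Σ NⱼSⱼ = 24387·666 + 4851·674 + 21489·144 + 4593·463 = 2.4732291 × 10^7.
n_{Medium} = 1614·21489·144 / (2.4732291 × 10^7) = 201.9.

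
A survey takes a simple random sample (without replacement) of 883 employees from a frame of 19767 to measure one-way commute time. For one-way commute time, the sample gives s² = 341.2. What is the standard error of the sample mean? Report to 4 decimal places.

0.6076

Under SRS without replacement, Var(ȳ) = (1 − f)·s²/n with f = n/N = 883/19767 = 0.04467041.
Var(ȳ) = (1 − 0.04467041)·341.2/883 = 0.95532959·0.38640997 = 0.36914887.
SE(ȳ) = √(0.36914887) = 0.6076.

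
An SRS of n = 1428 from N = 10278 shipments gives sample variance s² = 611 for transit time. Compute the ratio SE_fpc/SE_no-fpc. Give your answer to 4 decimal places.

0.9279

f = n/N = 1428/10278 = 0.13893754.
SE_no-fpc = √(s²/n) = 0.6541186; SE_fpc = √((1−f)s²/n) = 0.60697923.
Ratio = √(1−f) = 0.92793451.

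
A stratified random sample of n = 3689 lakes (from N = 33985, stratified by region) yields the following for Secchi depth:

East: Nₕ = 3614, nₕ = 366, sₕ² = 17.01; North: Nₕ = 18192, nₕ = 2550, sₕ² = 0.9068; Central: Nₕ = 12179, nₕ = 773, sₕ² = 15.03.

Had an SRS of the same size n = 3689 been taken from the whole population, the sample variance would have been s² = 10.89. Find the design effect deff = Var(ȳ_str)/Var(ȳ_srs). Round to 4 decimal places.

Var(ȳ_str) = Σ Wₕ²(1−fₕ)sₕ²/nₕ with Wₕ = Nₕ/33985:
  East: (3614/33985)²·(1−366/3614)·17.01/366 = 4.7233796 × 10^-4
  North: (18192/33985)²·(1−2550/18192)·0.9068/2550 = 8.7613194 × 10^-5
  Central: (12179/33985)²·(1−773/12179)·15.03/773 = 0.0023385676
  → Var(ȳ_str) = 0.0028985188.
Var(ȳ_srs) = (1 − 3689/33985)·10.89/3689 = 0.002631584.
deff = 0.0028985188 / 0.002631584 = 1.1014.

1.1014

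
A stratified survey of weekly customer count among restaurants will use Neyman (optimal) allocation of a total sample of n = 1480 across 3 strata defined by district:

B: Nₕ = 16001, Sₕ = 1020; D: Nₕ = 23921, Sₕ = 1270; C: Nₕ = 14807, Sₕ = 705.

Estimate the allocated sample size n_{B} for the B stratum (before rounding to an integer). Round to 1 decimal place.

422.7

Neyman allocation: nₕ = n·NₕSₕ / Σⱼ NⱼSⱼ.
Σ NⱼSⱼ = 16001·1020 + 23921·1270 + 14807·705 = 5.7139625 × 10^7.
n_{B} = 1480·16001·1020 / (5.7139625 × 10^7) = 422.7.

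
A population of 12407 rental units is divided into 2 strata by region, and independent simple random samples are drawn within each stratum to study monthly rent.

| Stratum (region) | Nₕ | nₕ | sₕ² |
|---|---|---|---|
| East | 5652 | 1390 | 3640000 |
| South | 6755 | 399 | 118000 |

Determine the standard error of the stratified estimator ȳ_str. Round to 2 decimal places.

Var(ȳ_str) = Σₕ Wₕ²(1 − fₕ)sₕ²/nₕ with Wₕ = Nₕ/N, N = 12407.
East: Wₕ = 0.45554929; term = 0.45554929²·(1 − 0.24593064)·3640000/1390 = 409.79685.
South: Wₕ = 0.54445071; term = 0.54445071²·(1 − 0.05906736)·118000/399 = 82.486863.
Sum = 492.28371.
SE = √(492.28371) = 22.19.

22.19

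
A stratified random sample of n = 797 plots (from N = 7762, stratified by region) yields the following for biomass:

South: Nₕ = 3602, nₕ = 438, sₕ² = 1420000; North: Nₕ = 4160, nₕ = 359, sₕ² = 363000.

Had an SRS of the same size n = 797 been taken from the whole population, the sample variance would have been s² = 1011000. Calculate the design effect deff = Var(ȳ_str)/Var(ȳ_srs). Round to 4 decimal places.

0.7719

Var(ȳ_str) = Σ Wₕ²(1−fₕ)sₕ²/nₕ with Wₕ = Nₕ/7762:
  South: (3602/7762)²·(1−438/3602)·1420000/438 = 613.26353
  North: (4160/7762)²·(1−359/4160)·363000/359 = 265.37261
  → Var(ȳ_str) = 878.63614.
Var(ȳ_srs) = (1 − 797/7762)·1011000/797 = 1138.257.
deff = 878.63614 / 1138.257 = 0.7719.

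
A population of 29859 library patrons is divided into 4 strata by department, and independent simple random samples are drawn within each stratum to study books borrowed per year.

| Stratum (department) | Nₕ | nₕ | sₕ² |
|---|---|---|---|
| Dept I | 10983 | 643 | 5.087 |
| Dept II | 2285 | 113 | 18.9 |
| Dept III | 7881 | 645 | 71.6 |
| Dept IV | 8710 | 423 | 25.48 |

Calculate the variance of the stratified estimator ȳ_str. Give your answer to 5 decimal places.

0.01392

Var(ȳ_str) = Σₕ Wₕ²(1 − fₕ)sₕ²/nₕ with Wₕ = Nₕ/N, N = 29859.
Dept I: Wₕ = 0.36782880; term = 0.36782880²·(1 − 0.05854502)·5.087/643 = 0.0010077244.
Dept II: Wₕ = 0.07652634; term = 0.07652634²·(1 − 0.04945295)·18.9/113 = 9.3106257 × 10^-4.
Dept III: Wₕ = 0.26394052; term = 0.26394052²·(1 − 0.08184241)·71.6/645 = 0.0071003977.
Dept IV: Wₕ = 0.29170434; term = 0.29170434²·(1 − 0.04856487)·25.48/423 = 0.0048766775.
Sum = 0.013915862.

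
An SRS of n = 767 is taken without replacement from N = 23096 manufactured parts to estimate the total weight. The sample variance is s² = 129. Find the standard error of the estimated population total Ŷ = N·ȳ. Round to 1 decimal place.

Var(Ŷ) = N²·Var(ȳ) = N²·(1 − n/N)·s²/n.
f = 767/23096 = 0.03320921; Var(ȳ) = 0.96679079·129/767 = 0.16260236.
Var(Ŷ) = 23096² · 0.16260236 = 8.6736199 × 10^7.
SE(Ŷ) = √(8.6736199 × 10^7) = 9313.2.

9313.2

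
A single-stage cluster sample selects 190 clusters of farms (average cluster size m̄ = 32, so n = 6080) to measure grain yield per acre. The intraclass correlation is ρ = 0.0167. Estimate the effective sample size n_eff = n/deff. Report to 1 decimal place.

deff = 1 + (32 − 1)·0.0167 = 1 + 0.5177 = 1.5177.
n_eff = 6080 / 1.5177 = 4006.1.

4006.1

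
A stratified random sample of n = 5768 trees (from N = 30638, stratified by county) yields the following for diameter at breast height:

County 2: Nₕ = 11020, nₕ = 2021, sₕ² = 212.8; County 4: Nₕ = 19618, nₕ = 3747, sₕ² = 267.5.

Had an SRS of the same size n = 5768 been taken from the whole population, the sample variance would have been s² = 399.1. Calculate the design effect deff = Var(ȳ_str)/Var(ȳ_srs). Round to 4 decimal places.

Var(ȳ_str) = Σ Wₕ²(1−fₕ)sₕ²/nₕ with Wₕ = Nₕ/30638:
  County 2: (11020/30638)²·(1−2021/11020)·212.8/2021 = 0.011123983
  County 4: (19618/30638)²·(1−3747/19618)·267.5/3747 = 0.023679814
  → Var(ȳ_str) = 0.034803797.
Var(ȳ_srs) = (1 − 5768/30638)·399.1/5768 = 0.056165787.
deff = 0.034803797 / 0.056165787 = 0.6197.

0.6197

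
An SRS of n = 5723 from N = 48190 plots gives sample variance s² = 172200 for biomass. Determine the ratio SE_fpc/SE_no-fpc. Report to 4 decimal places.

0.9387

f = n/N = 5723/48190 = 0.11875908.
SE_no-fpc = √(s²/n) = 5.4853545; SE_fpc = √((1−f)s²/n) = 5.1493455.
Ratio = √(1−f) = 0.93874433.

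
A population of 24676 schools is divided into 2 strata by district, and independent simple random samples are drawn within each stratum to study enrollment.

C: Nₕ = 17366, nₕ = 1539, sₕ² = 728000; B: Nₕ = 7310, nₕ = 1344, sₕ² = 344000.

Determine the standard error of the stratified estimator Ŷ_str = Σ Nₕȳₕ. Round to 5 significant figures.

375730

Var(Ŷ_str) = Σₕ Nₕ²(1 − fₕ)sₕ²/nₕ.
C: 17366²·(1 − 1539/17366)·728000/1539 = 1.3001431 × 10^11.
B: 7310²·(1 − 1344/7310)·344000/1344 = 1.1162457 × 10^10.
Sum = 1.4117677 × 10^11.
SE = √(1.4117677 × 10^11) = 375730.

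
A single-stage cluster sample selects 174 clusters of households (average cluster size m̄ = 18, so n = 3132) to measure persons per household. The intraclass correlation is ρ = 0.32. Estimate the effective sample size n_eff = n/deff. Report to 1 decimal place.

deff = 1 + (18 − 1)·0.32 = 1 + 5.44 = 6.44.
n_eff = 3132 / 6.44 = 486.3.

486.3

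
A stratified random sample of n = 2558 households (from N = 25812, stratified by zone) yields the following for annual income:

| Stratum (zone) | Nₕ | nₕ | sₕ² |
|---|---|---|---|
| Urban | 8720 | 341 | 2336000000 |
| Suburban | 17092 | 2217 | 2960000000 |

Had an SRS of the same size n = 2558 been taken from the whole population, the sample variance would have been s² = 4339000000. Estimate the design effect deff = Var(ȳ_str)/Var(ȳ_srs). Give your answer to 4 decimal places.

Var(ȳ_str) = Σ Wₕ²(1−fₕ)sₕ²/nₕ with Wₕ = Nₕ/25812:
  Urban: (8720/25812)²·(1−341/8720)·2336000000/341 = 751248.85
  Suburban: (17092/25812)²·(1−2217/17092)·2960000000/2217 = 509486.36
  → Var(ȳ_str) = 1.2607352 × 10^6.
Var(ȳ_srs) = (1 − 2558/25812)·4339000000/2558 = 1.528147 × 10^6.
deff = (1.2607352 × 10^6) / (1.528147 × 10^6) = 0.8250.

0.8250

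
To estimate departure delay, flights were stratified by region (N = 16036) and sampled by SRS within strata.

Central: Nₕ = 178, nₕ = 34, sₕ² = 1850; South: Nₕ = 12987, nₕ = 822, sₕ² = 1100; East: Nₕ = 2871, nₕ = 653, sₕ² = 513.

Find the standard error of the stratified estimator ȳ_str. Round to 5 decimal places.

Var(ȳ_str) = Σₕ Wₕ²(1 − fₕ)sₕ²/nₕ with Wₕ = Nₕ/N, N = 16036.
Central: Wₕ = 0.01110002; term = 0.01110002²·(1 − 0.19101124)·1850/34 = 0.0054235445.
South: Wₕ = 0.80986530; term = 0.80986530²·(1 − 0.06329406)·1100/822 = 0.82214747.
East: Wₕ = 0.17903467; term = 0.17903467²·(1 − 0.22744688)·513/653 = 0.019453906.
Sum = 0.84702492.
SE = √(0.84702492) = 0.92034.

0.92034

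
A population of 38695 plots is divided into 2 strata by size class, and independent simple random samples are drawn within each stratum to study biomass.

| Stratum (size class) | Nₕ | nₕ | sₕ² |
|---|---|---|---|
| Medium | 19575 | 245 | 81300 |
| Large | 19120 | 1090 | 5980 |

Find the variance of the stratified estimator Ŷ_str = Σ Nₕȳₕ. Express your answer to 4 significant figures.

Var(Ŷ_str) = Σₕ Nₕ²(1 − fₕ)sₕ²/nₕ.
Medium: 19575²·(1 − 245/19575)·81300/245 = 1.2556196 × 10^11.
Large: 19120²·(1 − 1090/19120)·5980/1090 = 1.8912908 × 10^9.
Sum = 1.2745325 × 10^11.

1.275 × 10^11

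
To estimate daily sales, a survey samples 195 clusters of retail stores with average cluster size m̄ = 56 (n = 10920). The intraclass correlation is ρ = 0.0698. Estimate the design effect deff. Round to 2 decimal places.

4.84

deff = 1 + (56 − 1)·0.0698 = 1 + 3.839 = 4.839.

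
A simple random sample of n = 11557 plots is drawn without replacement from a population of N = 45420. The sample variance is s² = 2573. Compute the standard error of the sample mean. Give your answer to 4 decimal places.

Under SRS without replacement, Var(ȳ) = (1 − f)·s²/n with f = n/N = 11557/45420 = 0.25444738.
Var(ȳ) = (1 − 0.25444738)·2573/11557 = 0.74555262·0.22263563 = 0.16598658.
SE(ȳ) = √(0.16598658) = 0.4074.

0.4074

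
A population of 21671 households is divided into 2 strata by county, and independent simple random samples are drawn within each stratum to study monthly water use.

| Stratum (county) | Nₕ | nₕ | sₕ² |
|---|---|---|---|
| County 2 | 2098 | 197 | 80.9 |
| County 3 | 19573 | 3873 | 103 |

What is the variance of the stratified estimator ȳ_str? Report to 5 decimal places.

0.02089

Var(ȳ_str) = Σₕ Wₕ²(1 − fₕ)sₕ²/nₕ with Wₕ = Nₕ/N, N = 21671.
County 2: Wₕ = 0.09681141; term = 0.09681141²·(1 − 0.09389895)·80.9/197 = 0.0034874821.
County 3: Wₕ = 0.90318859; term = 0.90318859²·(1 − 0.19787462)·103/3873 = 0.017401588.
Sum = 0.02088907.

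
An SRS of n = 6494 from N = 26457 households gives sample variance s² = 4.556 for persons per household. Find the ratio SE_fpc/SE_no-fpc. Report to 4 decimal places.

f = n/N = 6494/26457 = 0.24545489.
SE_no-fpc = √(s²/n) = 0.02648718; SE_fpc = √((1−f)s²/n) = 0.023007971.
Ratio = √(1−f) = 0.86864556.

0.8686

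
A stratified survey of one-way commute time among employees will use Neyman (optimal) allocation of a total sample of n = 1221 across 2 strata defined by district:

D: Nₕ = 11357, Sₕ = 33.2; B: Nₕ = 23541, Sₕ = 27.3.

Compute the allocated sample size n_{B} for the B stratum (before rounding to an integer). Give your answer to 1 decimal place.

Neyman allocation: nₕ = n·NₕSₕ / Σⱼ NⱼSⱼ.
Σ NⱼSⱼ = 11357·33.2 + 23541·27.3 = 1.0197217 × 10^6.
n_{B} = 1221·23541·27.3 / (1.0197217 × 10^6) = 769.5.

769.5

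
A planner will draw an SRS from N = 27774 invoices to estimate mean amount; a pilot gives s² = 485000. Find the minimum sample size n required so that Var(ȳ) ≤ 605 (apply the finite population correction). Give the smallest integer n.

780

Without fpc, n₀ = s²/D = 485000/605 = 801.6529.
With fpc, (1 − n/N)·s²/n ≤ D requires n ≥ n₀/(1 + n₀/N) = 801.6529/(1 + 801.6529/27774) = 779.1636.
Rounding up, n = 780.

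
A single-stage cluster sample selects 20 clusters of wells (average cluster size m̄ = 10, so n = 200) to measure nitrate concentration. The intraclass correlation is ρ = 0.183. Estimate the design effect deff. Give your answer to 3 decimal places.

deff = 1 + (10 − 1)·0.183 = 1 + 1.647 = 2.647.

2.647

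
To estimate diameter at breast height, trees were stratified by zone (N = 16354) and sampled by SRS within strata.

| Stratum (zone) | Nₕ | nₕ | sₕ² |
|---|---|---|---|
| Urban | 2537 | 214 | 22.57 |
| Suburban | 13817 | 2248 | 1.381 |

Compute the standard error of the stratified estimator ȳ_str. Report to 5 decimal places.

Var(ȳ_str) = Σₕ Wₕ²(1 − fₕ)sₕ²/nₕ with Wₕ = Nₕ/N, N = 16354.
Urban: Wₕ = 0.15513024; term = 0.15513024²·(1 − 0.08435160)·22.57/214 = 0.0023240179.
Suburban: Wₕ = 0.84486976; term = 0.84486976²·(1 − 0.16269813)·1.381/2248 = 3.6716305 × 10^-4.
Sum = 0.002691181.
SE = √(0.002691181) = 0.05188.

0.05188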